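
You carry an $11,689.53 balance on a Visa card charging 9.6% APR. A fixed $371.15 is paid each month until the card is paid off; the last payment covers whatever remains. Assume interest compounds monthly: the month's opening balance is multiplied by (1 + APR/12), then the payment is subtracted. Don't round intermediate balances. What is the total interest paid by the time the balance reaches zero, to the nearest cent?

$1,832.90

Monthly rate r = 9.6%/12 = 0.8% = 0.008.
Payoff takes n = ⌈−ln(1 − rB₀/P)/ln(1+r)⌉ = ⌈36.433⌉ = 37 payments; the last is $161.03.
Total paid = 36·$371.15 + $161.03 = $13,522.43.
Total interest = total paid − principal = $13,522.43 − $11,689.53 = $1,832.90.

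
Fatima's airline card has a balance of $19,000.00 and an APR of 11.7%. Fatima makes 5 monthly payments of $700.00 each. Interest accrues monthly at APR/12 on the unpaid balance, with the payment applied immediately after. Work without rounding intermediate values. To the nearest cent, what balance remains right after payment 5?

$16,375.57

Monthly rate r = 11.7%/12 = 0.975% = 0.00975.
Each month: B ← B·(1+r) − $700.00.
Month 1: interest $185.25; balance after payment $18,485.25.
Month 2: interest $180.23; balance after payment $17,965.48.
Month 3: interest $175.16; balance after payment $17,440.64.
Month 4: interest $170.05; balance after payment $16,910.69.
Month 5: interest $164.88; balance after payment $16,375.57.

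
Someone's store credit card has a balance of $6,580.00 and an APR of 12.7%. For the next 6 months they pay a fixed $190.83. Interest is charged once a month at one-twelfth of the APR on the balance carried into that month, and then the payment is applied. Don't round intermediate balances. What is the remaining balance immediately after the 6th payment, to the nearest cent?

Monthly rate r = 12.7%/12 = 1.05833% = 0.0105833.
Each month: B ← B·(1+r) − $190.83.
Month 1: interest $69.64; balance after payment $6,458.81.
Month 2: interest $68.36; balance after payment $6,336.33.
Month 3: interest $67.06; balance after payment $6,212.56.
Month 4: interest $65.75; balance after payment $6,087.48.
Month 5: interest $64.43; balance after payment $5,961.08.
Month 6: interest $63.09; balance after payment $5,833.34.

$5,833.34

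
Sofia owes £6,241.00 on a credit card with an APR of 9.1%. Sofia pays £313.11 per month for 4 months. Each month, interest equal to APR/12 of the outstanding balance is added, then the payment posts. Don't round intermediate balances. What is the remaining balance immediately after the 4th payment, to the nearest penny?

£5,165.72

Monthly rate r = 9.1%/12 = 0.758333% = 0.00758333.
Each month: B ← B·(1+r) − £313.11.
Month 1: interest £47.33; balance after payment £5,975.22.
Month 2: interest £45.31; balance after payment £5,707.42.
Month 3: interest £43.28; balance after payment £5,437.59.
Month 4: interest £41.24; balance after payment £5,165.72.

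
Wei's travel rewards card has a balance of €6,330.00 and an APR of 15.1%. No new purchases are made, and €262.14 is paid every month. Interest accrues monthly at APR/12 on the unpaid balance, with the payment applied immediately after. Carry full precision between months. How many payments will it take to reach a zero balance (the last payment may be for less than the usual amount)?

Monthly rate r = 15.1%/12 = 1.25833% = 0.0125833.
Recurrence: B ← B·(1+r) − €262.14.
Month 1: interest €79.65; balance after payment €6,147.51.
Month 2: interest €77.36; balance after payment €5,962.73.
Closed form: n = −ln(1 − rB₀/P)/ln(1+r) = −ln(0.69615)/ln(1.01258) ≈ 28.965, so the balance reaches zero during payment 29.

29 months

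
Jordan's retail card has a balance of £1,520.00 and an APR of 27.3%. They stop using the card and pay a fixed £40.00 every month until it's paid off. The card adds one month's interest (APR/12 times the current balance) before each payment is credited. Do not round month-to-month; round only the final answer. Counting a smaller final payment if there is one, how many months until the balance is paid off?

89 payments

Monthly rate r = 27.3%/12 = 2.275% = 0.02275.
Recurrence: B ← B·(1+r) − £40.00.
Month 1: interest £34.58; balance after payment £1,514.58.
Month 2: interest £34.46; balance after payment £1,509.04.
Closed form: n = −ln(1 − rB₀/P)/ln(1+r) = −ln(0.1355)/ln(1.02275) ≈ 88.854, so the balance reaches zero during payment 89.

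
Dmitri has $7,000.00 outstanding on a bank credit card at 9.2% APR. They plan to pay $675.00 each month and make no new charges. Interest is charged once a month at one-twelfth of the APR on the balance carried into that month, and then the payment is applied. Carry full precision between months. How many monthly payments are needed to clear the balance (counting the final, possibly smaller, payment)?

11 months

Monthly rate r = 9.2%/12 = 0.766667% = 0.00766667.
Recurrence: B ← B·(1+r) − $675.00.
Month 1: interest $53.67; balance after payment $6,378.67.
Month 2: interest $48.90; balance after payment $5,752.57.
Closed form: n = −ln(1 − rB₀/P)/ln(1+r) = −ln(0.92049)/ln(1.00767) ≈ 10.847, so the balance reaches zero during payment 11.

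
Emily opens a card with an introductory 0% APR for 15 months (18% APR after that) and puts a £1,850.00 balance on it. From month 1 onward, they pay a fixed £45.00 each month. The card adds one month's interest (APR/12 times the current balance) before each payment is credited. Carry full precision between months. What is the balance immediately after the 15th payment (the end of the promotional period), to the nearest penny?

Promo months 1–15 at r₀ = 0%/12 = 0; months 16+ at r₁ = 18%/12 = 0.015.
After month 15 (no interest yet): B = £1,850.00 − 15·£45.00 = £1,175.00.

£1,175.00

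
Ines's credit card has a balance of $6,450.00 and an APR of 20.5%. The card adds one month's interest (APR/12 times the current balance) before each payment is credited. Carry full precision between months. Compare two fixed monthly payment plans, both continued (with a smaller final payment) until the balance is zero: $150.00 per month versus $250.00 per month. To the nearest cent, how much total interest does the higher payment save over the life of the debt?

Monthly rate r = 20.5%/12 = 1.70833% = 0.0170833.
At $150.00/mo: n = ⌈−ln(1 − rB₀/P)/ln(1+r)⌉ = 79 payments (last $46.39); total interest = total paid − $6,450.00 = $5,296.39.
At $250.00/mo: 35 payments (last $77.65); total interest $2,127.65.
Interest saved = $5,296.39 − $2,127.65 = $3,168.74.

$3,168.74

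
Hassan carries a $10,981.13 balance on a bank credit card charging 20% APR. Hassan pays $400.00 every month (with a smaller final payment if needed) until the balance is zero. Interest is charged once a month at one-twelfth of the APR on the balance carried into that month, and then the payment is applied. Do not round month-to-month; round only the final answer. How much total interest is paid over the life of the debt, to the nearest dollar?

$3,821

Monthly rate r = 20%/12 = 1.66667% = 0.0166667.
Payoff takes n = ⌈−ln(1 − rB₀/P)/ln(1+r)⌉ = ⌈37.004⌉ = 38 payments; the last is $1.70.
Total paid = 37·$400.00 + $1.70 = $14,801.70.
Total interest = total paid − principal = $14,801.70 − $10,981.13 = $3,820.57.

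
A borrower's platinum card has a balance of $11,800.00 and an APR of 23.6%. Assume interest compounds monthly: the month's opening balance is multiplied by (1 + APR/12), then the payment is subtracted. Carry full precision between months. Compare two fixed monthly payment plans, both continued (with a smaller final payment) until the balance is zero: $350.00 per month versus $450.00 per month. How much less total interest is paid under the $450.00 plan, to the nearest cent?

$2,795.87

Monthly rate r = 23.6%/12 = 1.96667% = 0.0196667.
At $350.00/mo: n = ⌈−ln(1 − rB₀/P)/ln(1+r)⌉ = 56 payments (last $299.57); total interest = total paid − $11,800.00 = $7,749.57.
At $450.00/mo: 38 payments (last $103.70); total interest $4,953.70.
Interest saved = $7,749.57 − $4,953.70 = $2,795.87.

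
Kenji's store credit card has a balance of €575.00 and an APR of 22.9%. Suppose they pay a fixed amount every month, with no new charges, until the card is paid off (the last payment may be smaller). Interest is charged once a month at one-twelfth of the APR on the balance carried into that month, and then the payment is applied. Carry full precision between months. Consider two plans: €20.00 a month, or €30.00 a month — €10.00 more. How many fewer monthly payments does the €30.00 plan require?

Monthly rate r = 22.9%/12 = 1.90833% = 0.0190833.
At €20.00/mo: n = ⌈−ln(1 − rB₀/P)/ln(1+r)⌉ = 43 payments (last €1.66); total interest = total paid − €575.00 = €266.66.
At €30.00/mo: 25 payments (last €2.64); total interest €147.64.
Payments saved = 43 − 25 = 18.

18 fewer payments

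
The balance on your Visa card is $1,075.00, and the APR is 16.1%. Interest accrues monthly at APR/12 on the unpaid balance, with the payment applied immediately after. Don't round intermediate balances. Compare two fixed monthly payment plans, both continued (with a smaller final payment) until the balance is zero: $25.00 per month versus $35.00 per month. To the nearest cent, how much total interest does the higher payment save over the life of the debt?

Monthly rate r = 16.1%/12 = 1.34167% = 0.0134167.
At $25.00/mo: n = ⌈−ln(1 − rB₀/P)/ln(1+r)⌉ = 65 payments (last $13.60); total interest = total paid − $1,075.00 = $538.60.
At $35.00/mo: 40 payments (last $29.96); total interest $319.96.
Interest saved = $538.60 − $319.96 = $218.64.

$218.64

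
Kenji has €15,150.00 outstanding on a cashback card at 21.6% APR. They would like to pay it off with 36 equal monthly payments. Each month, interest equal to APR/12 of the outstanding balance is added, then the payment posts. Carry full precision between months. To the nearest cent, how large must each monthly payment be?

Monthly rate r = 21.6%/12 = 1.8% = 0.018.
Level-payment amortization: P = B₀·r / (1 − (1+r)^(−n)) = 15150.00·0.018 / (1 − 1.018^(−36)).
Denominator 1 − (1+r)^(−36) = 0.473885838.
P = 272.7 / 0.473885838 ≈ 575.46.

€575.46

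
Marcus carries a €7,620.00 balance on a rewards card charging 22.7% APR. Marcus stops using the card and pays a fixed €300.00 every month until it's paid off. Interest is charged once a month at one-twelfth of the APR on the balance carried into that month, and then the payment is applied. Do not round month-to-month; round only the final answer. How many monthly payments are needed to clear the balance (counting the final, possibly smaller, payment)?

35 payments

Monthly rate r = 22.7%/12 = 1.89167% = 0.0189167.
Recurrence: B ← B·(1+r) − €300.00.
Month 1: interest €144.14; balance after payment €7,464.15.
Month 2: interest €141.20; balance after payment €7,305.34.
Closed form: n = −ln(1 − rB₀/P)/ln(1+r) = −ln(0.51952)/ln(1.01892) ≈ 34.944, so the balance reaches zero during payment 35.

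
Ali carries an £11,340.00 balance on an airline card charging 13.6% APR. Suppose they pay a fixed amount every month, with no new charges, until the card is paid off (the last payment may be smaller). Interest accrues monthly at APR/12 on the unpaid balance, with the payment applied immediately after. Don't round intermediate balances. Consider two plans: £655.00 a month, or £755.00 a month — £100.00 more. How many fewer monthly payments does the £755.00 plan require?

Monthly rate r = 13.6%/12 = 1.13333% = 0.0113333.
At £655.00/mo: n = ⌈−ln(1 − rB₀/P)/ln(1+r)⌉ = 20 payments (last £250.77); total interest = total paid − £11,340.00 = £1,355.77.
At £755.00/mo: 17 payments (last £422.27); total interest £1,162.27.
Payments saved = 20 − 17 = 3.

3 fewer payments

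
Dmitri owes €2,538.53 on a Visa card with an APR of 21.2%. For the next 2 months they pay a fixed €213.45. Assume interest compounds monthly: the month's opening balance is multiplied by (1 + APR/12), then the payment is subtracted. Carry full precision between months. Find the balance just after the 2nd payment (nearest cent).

€2,198.35

Monthly rate r = 21.2%/12 = 1.76667% = 0.0176667.
Each month: B ← B·(1+r) − €213.45.
Month 1: interest €44.85; balance after payment €2,369.93.
Month 2: interest €41.87; balance after payment €2,198.35.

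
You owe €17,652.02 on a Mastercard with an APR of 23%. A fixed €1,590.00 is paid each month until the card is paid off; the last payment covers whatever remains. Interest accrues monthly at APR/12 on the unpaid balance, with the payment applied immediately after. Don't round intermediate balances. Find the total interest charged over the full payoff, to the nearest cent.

Monthly rate r = 23%/12 = 1.91667% = 0.0191667.
Payoff takes n = ⌈−ln(1 − rB₀/P)/ln(1+r)⌉ = ⌈12.602⌉ = 13 payments; the last is €961.04.
Total paid = 12·€1,590.00 + €961.04 = €20,041.04.
Total interest = total paid − principal = €20,041.04 − €17,652.02 = €2,389.02.

€2,389.02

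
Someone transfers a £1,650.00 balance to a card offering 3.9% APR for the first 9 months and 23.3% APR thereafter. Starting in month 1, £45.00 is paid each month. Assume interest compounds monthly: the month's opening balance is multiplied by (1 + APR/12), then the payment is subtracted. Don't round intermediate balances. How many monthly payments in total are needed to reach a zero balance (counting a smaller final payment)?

52 months

Promo months 1–9 at r₀ = 3.9%/12 = 0.00325; months 10+ at r₁ = 23.3%/12 = 0.0194167.
After month 9: iterate B ← B·(1+r₀) − £45.00 for 9 months → £1,288.59.
Then at r₁ with £45.00/mo: n₂ = −ln(1 − r₁·B/P)/ln(1+r₁) ≈ 42.22 → 43 more payments.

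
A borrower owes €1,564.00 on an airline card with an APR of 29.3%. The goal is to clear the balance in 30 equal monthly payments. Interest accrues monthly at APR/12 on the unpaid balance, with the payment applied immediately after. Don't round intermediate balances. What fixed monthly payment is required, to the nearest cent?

€74.14

Monthly rate r = 29.3%/12 = 2.44167% = 0.0244167.
Level-payment amortization: P = B₀·r / (1 − (1+r)^(−n)) = 1564.00·0.0244167 / (1 − 1.02442^(−30)).
Denominator 1 − (1+r)^(−30) = 0.515045568.
P = 38.1877 / 0.515045568 ≈ 74.14.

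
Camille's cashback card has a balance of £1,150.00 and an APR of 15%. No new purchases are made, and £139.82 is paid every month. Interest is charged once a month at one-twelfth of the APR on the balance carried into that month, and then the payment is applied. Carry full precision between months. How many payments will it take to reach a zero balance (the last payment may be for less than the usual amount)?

Monthly rate r = 15%/12 = 1.25% = 0.0125.
Recurrence: B ← B·(1+r) − £139.82.
Month 1: interest £14.38; balance after payment £1,024.56.
Month 2: interest £12.81; balance after payment £897.54.
Closed form: n = −ln(1 − rB₀/P)/ln(1+r) = −ln(0.89719)/ln(1.0125) ≈ 8.733, so the balance reaches zero during payment 9.

9 payments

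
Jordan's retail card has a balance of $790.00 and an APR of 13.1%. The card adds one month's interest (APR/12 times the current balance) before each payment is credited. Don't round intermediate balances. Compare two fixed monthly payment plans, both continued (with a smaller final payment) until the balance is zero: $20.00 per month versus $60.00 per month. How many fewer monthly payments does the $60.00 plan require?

37 fewer payments

Monthly rate r = 13.1%/12 = 1.09167% = 0.0109167.
At $20.00/mo: n = ⌈−ln(1 − rB₀/P)/ln(1+r)⌉ = 52 payments (last $19.36); total interest = total paid − $790.00 = $249.36.
At $60.00/mo: 15 payments (last $17.59); total interest $67.59.
Payments saved = 52 − 15 = 37.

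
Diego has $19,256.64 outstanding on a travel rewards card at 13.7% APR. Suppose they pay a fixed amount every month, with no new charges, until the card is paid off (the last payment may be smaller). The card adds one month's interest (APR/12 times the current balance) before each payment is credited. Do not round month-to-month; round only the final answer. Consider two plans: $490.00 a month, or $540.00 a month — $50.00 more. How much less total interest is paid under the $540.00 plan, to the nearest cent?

Monthly rate r = 13.7%/12 = 1.14167% = 0.0114167.
At $490.00/mo: n = ⌈−ln(1 − rB₀/P)/ln(1+r)⌉ = 53 payments (last $221.35); total interest = total paid − $19,256.64 = $6,444.71.
At $540.00/mo: 47 payments (last $27.62); total interest $5,610.98.
Interest saved = $6,444.71 − $5,610.98 = $833.73.

$833.73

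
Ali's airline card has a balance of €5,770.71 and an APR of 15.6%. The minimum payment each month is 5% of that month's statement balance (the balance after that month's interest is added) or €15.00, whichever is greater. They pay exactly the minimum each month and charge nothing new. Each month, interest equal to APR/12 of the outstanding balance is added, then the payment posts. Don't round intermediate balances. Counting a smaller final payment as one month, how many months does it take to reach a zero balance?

Monthly rate r = 15.6%/12 = 1.3% = 0.013.
While 5% of the post-interest balance exceeds €15.00, each month B ← (B·(1+r))·(1 − 0.05), i.e. B shrinks by the factor (1+r)·0.95 = 0.96235.
This holds for months 1–78. Entering month 79 the balance is €289.21; 5% of the post-interest balance is now below €15.00, so the flat €15.00 minimum applies from here.
From month 79 a fixed €15.00 at rate r clears €289.21 in 23 more payments. Total: 78 + 23 = 101 months.

101 months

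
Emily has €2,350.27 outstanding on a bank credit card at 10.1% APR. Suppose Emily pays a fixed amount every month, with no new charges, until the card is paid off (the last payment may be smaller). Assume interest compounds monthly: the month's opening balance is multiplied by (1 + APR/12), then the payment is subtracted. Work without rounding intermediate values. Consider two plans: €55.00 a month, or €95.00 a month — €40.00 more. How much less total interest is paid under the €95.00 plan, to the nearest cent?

€278.73

Monthly rate r = 10.1%/12 = 0.841667% = 0.00841667.
At €55.00/mo: n = ⌈−ln(1 − rB₀/P)/ln(1+r)⌉ = 54 payments (last €10.16); total interest = total paid − €2,350.27 = €574.89.
At €95.00/mo: 28 payments (last €81.43); total interest €296.16.
Interest saved = €574.89 − €296.16 = €278.73.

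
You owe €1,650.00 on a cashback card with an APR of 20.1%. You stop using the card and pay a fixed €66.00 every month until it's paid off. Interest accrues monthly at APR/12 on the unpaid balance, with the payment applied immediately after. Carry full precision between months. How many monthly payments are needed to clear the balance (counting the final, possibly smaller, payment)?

33 months

Monthly rate r = 20.1%/12 = 1.675% = 0.01675.
Recurrence: B ← B·(1+r) − €66.00.
Month 1: interest €27.64; balance after payment €1,611.64.
Month 2: interest €26.99; balance after payment €1,572.63.
Closed form: n = −ln(1 − rB₀/P)/ln(1+r) = −ln(0.58125)/ln(1.01675) ≈ 32.663, so the balance reaches zero during payment 33.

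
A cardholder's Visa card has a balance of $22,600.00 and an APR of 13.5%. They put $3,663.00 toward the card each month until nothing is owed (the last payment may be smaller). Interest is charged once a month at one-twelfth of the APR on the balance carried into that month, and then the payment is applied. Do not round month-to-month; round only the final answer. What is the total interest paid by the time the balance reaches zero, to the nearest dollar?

Monthly rate r = 13.5%/12 = 1.125% = 0.01125.
Payoff takes n = ⌈−ln(1 − rB₀/P)/ln(1+r)⌉ = ⌈6.430⌉ = 7 payments; the last is $1,581.16.
Total paid = 6·$3,663.00 + $1,581.16 = $23,559.16.
Total interest = total paid − principal = $23,559.16 − $22,600.00 = $959.16.

$959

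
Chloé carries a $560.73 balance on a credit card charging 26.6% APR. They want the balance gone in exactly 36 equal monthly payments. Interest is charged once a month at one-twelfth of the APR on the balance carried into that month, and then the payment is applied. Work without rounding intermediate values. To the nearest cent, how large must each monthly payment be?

Monthly rate r = 26.6%/12 = 2.21667% = 0.0221667.
Level-payment amortization: P = B₀·r / (1 − (1+r)^(−n)) = 560.73·0.0221667 / (1 − 1.02217^(−36)).
Denominator 1 − (1+r)^(−36) = 0.545830166.
P = 12.4295 / 0.545830166 ≈ 22.77.

$22.77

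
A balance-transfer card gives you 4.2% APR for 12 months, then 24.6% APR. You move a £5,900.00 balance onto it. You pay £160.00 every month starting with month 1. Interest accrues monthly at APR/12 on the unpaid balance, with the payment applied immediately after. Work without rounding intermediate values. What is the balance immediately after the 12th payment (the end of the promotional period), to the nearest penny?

£4,195.23

Promo months 1–12 at r₀ = 4.2%/12 = 0.0035; months 13+ at r₁ = 24.6%/12 = 0.0205.
After month 12: iterate B ← B·(1+r₀) − £160.00 for 12 months → £4,195.23.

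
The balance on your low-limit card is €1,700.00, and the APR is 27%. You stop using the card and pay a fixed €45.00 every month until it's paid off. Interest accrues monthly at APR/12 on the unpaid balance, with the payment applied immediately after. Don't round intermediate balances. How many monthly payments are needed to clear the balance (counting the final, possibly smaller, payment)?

Monthly rate r = 27%/12 = 2.25% = 0.0225.
Recurrence: B ← B·(1+r) − €45.00.
Month 1: interest €38.25; balance after payment €1,693.25.
Month 2: interest €38.10; balance after payment €1,686.35.
Closed form: n = −ln(1 − rB₀/P)/ln(1+r) = −ln(0.15)/ln(1.0225) ≈ 85.261, so the balance reaches zero during payment 86.

86 months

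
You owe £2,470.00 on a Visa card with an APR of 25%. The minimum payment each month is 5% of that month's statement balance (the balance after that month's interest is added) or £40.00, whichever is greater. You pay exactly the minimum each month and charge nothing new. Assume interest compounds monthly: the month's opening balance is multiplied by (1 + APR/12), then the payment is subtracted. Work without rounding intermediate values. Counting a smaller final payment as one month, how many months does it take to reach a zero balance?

Monthly rate r = 25%/12 = 2.08333% = 0.0208333.
While 5% of the post-interest balance exceeds £40.00, each month B ← (B·(1+r))·(1 − 0.05), i.e. B shrinks by the factor (1+r)·0.95 = 0.96979.
This holds for months 1–38. Entering month 39 the balance is £769.98; 5% of the post-interest balance is now below £40.00, so the flat £40.00 minimum applies from here.
From month 39 a fixed £40.00 at rate r clears £769.98 in 25 more payments. Total: 38 + 25 = 63 months.

63 months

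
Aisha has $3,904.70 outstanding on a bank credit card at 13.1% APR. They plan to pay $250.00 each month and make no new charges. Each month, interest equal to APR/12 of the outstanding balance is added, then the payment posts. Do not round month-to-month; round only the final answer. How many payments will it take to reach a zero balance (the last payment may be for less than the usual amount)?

18 payments

Monthly rate r = 13.1%/12 = 1.09167% = 0.0109167.
Recurrence: B ← B·(1+r) − $250.00.
Month 1: interest $42.63; balance after payment $3,697.33.
Month 2: interest $40.36; balance after payment $3,487.69.
Closed form: n = −ln(1 − rB₀/P)/ln(1+r) = −ln(0.82949)/ln(1.01092) ≈ 17.217, so the balance reaches zero during payment 18.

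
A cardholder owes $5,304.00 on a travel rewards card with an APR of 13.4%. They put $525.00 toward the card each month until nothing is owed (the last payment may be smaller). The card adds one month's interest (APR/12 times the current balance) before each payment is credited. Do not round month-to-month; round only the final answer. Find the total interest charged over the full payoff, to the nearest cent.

Monthly rate r = 13.4%/12 = 1.11667% = 0.0111667.
Payoff takes n = ⌈−ln(1 − rB₀/P)/ln(1+r)⌉ = ⌈10.779⌉ = 11 payments; the last is $409.65.
Total paid = 10·$525.00 + $409.65 = $5,659.65.
Total interest = total paid − principal = $5,659.65 − $5,304.00 = $355.65.

$355.65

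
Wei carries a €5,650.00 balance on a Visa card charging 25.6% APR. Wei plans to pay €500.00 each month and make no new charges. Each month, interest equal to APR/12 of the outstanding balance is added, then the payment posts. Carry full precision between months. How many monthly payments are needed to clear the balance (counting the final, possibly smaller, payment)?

Monthly rate r = 25.6%/12 = 2.13333% = 0.0213333.
Recurrence: B ← B·(1+r) − €500.00.
Month 1: interest €120.53; balance after payment €5,270.53.
Month 2: interest €112.44; balance after payment €4,882.97.
Closed form: n = −ln(1 − rB₀/P)/ln(1+r) = −ln(0.75893)/ln(1.02133) ≈ 13.067, so the balance reaches zero during payment 14.

14 payments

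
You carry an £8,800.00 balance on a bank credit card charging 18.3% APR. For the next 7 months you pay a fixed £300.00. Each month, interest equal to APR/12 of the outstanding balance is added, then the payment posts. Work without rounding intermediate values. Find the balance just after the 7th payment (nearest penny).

£7,584.93

Monthly rate r = 18.3%/12 = 1.525% = 0.01525.
Each month: B ← B·(1+r) − £300.00.
Month 1: interest £134.20; balance after payment £8,634.20.
Month 2: interest £131.67; balance after payment £8,465.87.
Month 3: interest £129.10; balance after payment £8,294.98.
Month 4: interest £126.50; balance after payment £8,121.47.
Month 5: interest £123.85; balance after payment £7,945.33.
Month 6: interest £121.17; balance after payment £7,766.49.
Month 7: interest £118.44; balance after payment £7,584.93.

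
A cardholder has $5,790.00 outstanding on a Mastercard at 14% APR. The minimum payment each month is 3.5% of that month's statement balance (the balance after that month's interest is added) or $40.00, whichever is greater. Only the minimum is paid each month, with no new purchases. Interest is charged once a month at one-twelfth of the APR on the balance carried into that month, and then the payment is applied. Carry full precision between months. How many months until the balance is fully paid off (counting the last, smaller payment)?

Monthly rate r = 14%/12 = 1.16667% = 0.0116667.
While 3.5% of the post-interest balance exceeds $40.00, each month B ← (B·(1+r))·(1 − 0.035), i.e. B shrinks by the factor (1+r)·0.965 = 0.97626.
This holds for months 1–69. Entering month 70 the balance is $1,103.18; 3.5% of the post-interest balance is now below $40.00, so the flat $40.00 minimum applies from here.
From month 70 a fixed $40.00 at rate r clears $1,103.18 in 34 more payments. Total: 69 + 34 = 103 months.

103 months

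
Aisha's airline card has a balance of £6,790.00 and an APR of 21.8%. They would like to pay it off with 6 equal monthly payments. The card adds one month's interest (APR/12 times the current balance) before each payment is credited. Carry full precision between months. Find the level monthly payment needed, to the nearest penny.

Monthly rate r = 21.8%/12 = 1.81667% = 0.0181667.
Level-payment amortization: P = B₀·r / (1 − (1+r)^(−n)) = 6790.00·0.0181667 / (1 − 1.01817^(−6)).
Denominator 1 − (1+r)^(−6) = 0.102391924.
P = 123.352 / 0.102391924 ≈ 1204.70.

£1,204.70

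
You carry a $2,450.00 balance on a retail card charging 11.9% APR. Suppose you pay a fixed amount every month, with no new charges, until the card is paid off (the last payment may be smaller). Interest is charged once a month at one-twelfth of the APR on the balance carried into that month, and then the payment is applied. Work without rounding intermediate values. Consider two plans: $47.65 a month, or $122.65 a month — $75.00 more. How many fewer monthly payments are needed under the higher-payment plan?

50 fewer payments

Monthly rate r = 11.9%/12 = 0.991667% = 0.00991667.
At $47.65/mo: n = ⌈−ln(1 − rB₀/P)/ln(1+r)⌉ = 73 payments (last $12.72); total interest = total paid − $2,450.00 = $993.52.
At $122.65/mo: 23 payments (last $45.73); total interest $294.03.
Payments saved = 73 − 23 = 50.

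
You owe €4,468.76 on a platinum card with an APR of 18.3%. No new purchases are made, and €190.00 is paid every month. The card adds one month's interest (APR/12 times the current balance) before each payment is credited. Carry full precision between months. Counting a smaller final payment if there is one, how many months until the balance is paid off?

Monthly rate r = 18.3%/12 = 1.525% = 0.01525.
Recurrence: B ← B·(1+r) − €190.00.
Month 1: interest €68.15; balance after payment €4,346.91.
Month 2: interest €66.29; balance after payment €4,223.20.
Closed form: n = −ln(1 − rB₀/P)/ln(1+r) = −ln(0.64132)/ln(1.01525) ≈ 29.351, so the balance reaches zero during payment 30.

30 months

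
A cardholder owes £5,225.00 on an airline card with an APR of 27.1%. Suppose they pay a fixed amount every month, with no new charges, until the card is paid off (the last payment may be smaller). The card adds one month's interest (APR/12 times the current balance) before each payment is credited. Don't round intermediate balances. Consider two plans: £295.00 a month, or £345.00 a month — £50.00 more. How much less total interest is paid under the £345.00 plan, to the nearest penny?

£280.76

Monthly rate r = 27.1%/12 = 2.25833% = 0.0225833.
At £295.00/mo: n = ⌈−ln(1 − rB₀/P)/ln(1+r)⌉ = 23 payments (last £258.05); total interest = total paid − £5,225.00 = £1,523.05.
At £345.00/mo: 19 payments (last £257.29); total interest £1,242.29.
Interest saved = £1,523.05 − £1,242.29 = £280.76.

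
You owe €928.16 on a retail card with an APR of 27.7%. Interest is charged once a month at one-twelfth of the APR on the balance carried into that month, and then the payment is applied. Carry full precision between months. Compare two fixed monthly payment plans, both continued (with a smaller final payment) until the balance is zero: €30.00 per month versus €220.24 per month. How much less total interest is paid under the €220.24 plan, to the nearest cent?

Monthly rate r = 27.7%/12 = 2.30833% = 0.0230833.
At €30.00/mo: n = ⌈−ln(1 − rB₀/P)/ln(1+r)⌉ = 55 payments (last €26.35); total interest = total paid − €928.16 = €718.19.
At €220.24/mo: 5 payments (last €107.36); total interest €60.16.
Interest saved = €718.19 − €60.16 = €658.03.

€658.03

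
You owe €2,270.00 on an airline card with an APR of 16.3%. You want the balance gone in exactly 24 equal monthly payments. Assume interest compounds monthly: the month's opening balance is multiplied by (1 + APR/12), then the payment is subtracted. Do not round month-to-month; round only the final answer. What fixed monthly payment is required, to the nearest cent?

Monthly rate r = 16.3%/12 = 1.35833% = 0.0135833.
Level-payment amortization: P = B₀·r / (1 − (1+r)^(−n)) = 2270.00·0.0135833 / (1 − 1.01358^(−24)).
Denominator 1 − (1+r)^(−24) = 0.276609263.
P = 30.8342 / 0.276609263 ≈ 111.47.

€111.47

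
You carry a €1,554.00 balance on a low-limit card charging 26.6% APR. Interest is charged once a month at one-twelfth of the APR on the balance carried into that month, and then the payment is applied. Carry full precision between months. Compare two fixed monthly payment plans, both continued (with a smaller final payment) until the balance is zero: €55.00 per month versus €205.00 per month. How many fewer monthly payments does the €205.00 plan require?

36 fewer payments

Monthly rate r = 26.6%/12 = 2.21667% = 0.0221667.
At €55.00/mo: n = ⌈−ln(1 − rB₀/P)/ln(1+r)⌉ = 45 payments (last €49.34); total interest = total paid − €1,554.00 = €915.34.
At €205.00/mo: 9 payments (last €80.64); total interest €166.64.
Payments saved = 45 − 9 = 36.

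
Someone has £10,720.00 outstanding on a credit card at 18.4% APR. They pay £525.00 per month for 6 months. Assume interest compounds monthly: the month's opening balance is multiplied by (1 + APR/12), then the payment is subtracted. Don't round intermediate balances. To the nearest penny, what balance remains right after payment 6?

£8,471.58

Monthly rate r = 18.4%/12 = 1.53333% = 0.0153333.
Each month: B ← B·(1+r) − £525.00.
Month 1: interest £164.37; balance after payment £10,359.37.
Month 2: interest £158.84; balance after payment £9,993.22.
Month 3: interest £153.23; balance after payment £9,621.45.
Month 4: interest £147.53; balance after payment £9,243.98.
Month 5: interest £141.74; balance after payment £8,860.72.
Month 6: interest £135.86; balance after payment £8,471.58.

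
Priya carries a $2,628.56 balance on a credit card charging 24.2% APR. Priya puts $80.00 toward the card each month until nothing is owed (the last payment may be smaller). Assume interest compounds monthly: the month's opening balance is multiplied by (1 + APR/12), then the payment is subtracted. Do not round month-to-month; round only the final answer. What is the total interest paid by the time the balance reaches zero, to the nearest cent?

$1,725.17

Monthly rate r = 24.2%/12 = 2.01667% = 0.0201667.
Payoff takes n = ⌈−ln(1 − rB₀/P)/ln(1+r)⌉ = ⌈54.419⌉ = 55 payments; the last is $33.73.
Total paid = 54·$80.00 + $33.73 = $4,353.73.
Total interest = total paid − principal = $4,353.73 − $2,628.56 = $1,725.17.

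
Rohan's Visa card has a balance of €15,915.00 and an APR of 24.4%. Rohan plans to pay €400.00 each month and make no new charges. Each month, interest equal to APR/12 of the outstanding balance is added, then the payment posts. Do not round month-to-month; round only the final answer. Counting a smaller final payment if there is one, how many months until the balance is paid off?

Monthly rate r = 24.4%/12 = 2.03333% = 0.0203333.
Recurrence: B ← B·(1+r) − €400.00.
Month 1: interest €323.60; balance after payment €15,838.60.
Month 2: interest €322.05; balance after payment €15,760.66.
Closed form: n = −ln(1 − rB₀/P)/ln(1+r) = −ln(0.19099)/ln(1.02033) ≈ 82.245, so the balance reaches zero during payment 83.

83 months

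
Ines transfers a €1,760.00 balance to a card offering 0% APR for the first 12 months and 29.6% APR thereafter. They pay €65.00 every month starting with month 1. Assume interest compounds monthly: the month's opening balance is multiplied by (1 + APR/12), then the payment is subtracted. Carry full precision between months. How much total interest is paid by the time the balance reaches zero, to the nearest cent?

Promo months 1–12 at r₀ = 0%/12 = 0; months 13+ at r₁ = 29.6%/12 = 0.0246667.
After month 12 (no interest yet): B = €1,760.00 − 12·€65.00 = €980.00.
Then at r₁ with €65.00/mo: n₂ = −ln(1 − r₁·B/P)/ln(1+r₁) ≈ 19.09 → 20 more payments.
Total paid = 31·€65.00 + €5.59 = €2,020.59; interest = €2,020.59 − €1,760.00 = €260.59.

€260.59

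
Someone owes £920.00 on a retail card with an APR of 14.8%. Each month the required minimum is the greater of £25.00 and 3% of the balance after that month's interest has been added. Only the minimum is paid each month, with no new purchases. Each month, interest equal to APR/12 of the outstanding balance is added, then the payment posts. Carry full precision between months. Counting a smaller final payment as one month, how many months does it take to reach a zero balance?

49 months

Monthly rate r = 14.8%/12 = 1.23333% = 0.0123333.
While 3% of the post-interest balance exceeds £25.00, each month B ← (B·(1+r))·(1 − 0.03), i.e. B shrinks by the factor (1+r)·0.97 = 0.98196.
This holds for months 1–7. Entering month 8 the balance is £809.94; 3% of the post-interest balance is now below £25.00, so the flat £25.00 minimum applies from here.
From month 8 a fixed £25.00 at rate r clears £809.94 in 42 more payments. Total: 7 + 42 = 49 months.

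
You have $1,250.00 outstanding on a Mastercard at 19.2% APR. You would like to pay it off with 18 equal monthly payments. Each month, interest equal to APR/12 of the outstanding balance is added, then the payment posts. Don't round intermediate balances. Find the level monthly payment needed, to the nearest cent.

$80.47

Monthly rate r = 19.2%/12 = 1.6% = 0.016.
Level-payment amortization: P = B₀·r / (1 − (1+r)^(−n)) = 1250.00·0.016 / (1 − 1.016^(−18)).
Denominator 1 − (1+r)^(−18) = 0.248527215.
P = 20 / 0.248527215 ≈ 80.47.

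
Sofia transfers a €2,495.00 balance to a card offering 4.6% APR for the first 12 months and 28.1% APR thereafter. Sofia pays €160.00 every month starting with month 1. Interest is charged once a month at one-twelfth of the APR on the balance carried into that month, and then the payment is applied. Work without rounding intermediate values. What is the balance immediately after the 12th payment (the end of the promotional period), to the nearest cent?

€651.22

Promo months 1–12 at r₀ = 4.6%/12 = 0.00383333; months 13+ at r₁ = 28.1%/12 = 0.0234167.
After month 12: iterate B ← B·(1+r₀) − €160.00 for 12 months → €651.22.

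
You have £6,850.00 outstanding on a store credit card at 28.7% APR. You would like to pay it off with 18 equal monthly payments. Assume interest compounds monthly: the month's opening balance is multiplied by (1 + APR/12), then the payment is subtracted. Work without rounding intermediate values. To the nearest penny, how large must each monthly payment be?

£472.79

Monthly rate r = 28.7%/12 = 2.39167% = 0.0239167.
Level-payment amortization: P = B₀·r / (1 − (1+r)^(−n)) = 6850.00·0.0239167 / (1 − 1.02392^(−18)).
Denominator 1 − (1+r)^(−18) = 0.346512959.
P = 163.829 / 0.346512959 ≈ 472.79.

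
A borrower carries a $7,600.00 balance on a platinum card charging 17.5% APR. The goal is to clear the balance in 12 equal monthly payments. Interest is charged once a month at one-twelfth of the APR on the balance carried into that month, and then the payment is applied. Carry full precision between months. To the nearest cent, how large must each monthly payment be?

$694.96

Monthly rate r = 17.5%/12 = 1.45833% = 0.0145833.
Level-payment amortization: P = B₀·r / (1 − (1+r)^(−n)) = 7600.00·0.0145833 / (1 − 1.01458^(−12)).
Denominator 1 − (1+r)^(−12) = 0.159481428.
P = 110.833 / 0.159481428 ≈ 694.96.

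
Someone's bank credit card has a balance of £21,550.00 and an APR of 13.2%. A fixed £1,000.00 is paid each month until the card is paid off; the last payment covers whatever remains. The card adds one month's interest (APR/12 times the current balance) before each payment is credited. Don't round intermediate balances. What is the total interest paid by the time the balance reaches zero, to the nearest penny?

Monthly rate r = 13.2%/12 = 1.1% = 0.011.
Payoff takes n = ⌈−ln(1 − rB₀/P)/ln(1+r)⌉ = ⌈24.732⌉ = 25 payments; the last is £732.72.
Total paid = 24·£1,000.00 + £732.72 = £24,732.72.
Total interest = total paid − principal = £24,732.72 − £21,550.00 = £3,182.72.

£3,182.72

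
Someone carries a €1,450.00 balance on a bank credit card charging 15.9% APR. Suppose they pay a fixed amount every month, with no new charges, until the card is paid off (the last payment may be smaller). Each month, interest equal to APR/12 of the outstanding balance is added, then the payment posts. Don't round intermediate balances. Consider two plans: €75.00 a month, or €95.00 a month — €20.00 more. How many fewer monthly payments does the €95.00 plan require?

5 fewer payments

Monthly rate r = 15.9%/12 = 1.325% = 0.01325.
At €75.00/mo: n = ⌈−ln(1 − rB₀/P)/ln(1+r)⌉ = 23 payments (last €36.32); total interest = total paid − €1,450.00 = €236.32.
At €95.00/mo: 18 payments (last €15.77); total interest €180.77.
Payments saved = 23 − 18 = 5.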